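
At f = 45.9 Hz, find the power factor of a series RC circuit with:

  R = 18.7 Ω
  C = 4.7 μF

Step 1 — Angular frequency: ω = 2π·f = 2π·45.9 = 288.4 rad/s.
Step 2 — Component impedances:
  R: Z = R = 18.7 Ω
  C: Z = 1/(jωC) = -j/(ω·C) = 0 - j737.8 Ω
Step 3 — Series combination: Z_total = R + C = 18.7 - j737.8 Ω = 738∠-88.5° Ω.
Step 4 — Power factor: PF = cos(φ) = Re(Z)/|Z| = 18.7/738 = 0.02534.
Step 5 — Type: Im(Z) = -737.8 ⇒ leading (phase φ = -88.5°).

PF = 0.02534 (leading, φ = -88.5°)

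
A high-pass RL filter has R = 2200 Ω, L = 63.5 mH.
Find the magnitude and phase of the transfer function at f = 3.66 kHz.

Step 1 — Angular frequency: ω = 2π·3660 = 2.3e+04 rad/s.
Step 2 — Transfer function: H(jω) = jωL/(R + jωL).
Step 3 — Numerator jωL = j·1460; denominator R + jωL = 2200 + j1460.
Step 4 — H = 0.3058 + j0.4608.
Step 5 — Magnitude: |H| = 0.553 (-5.1 dB); phase: φ = 56.4°.

|H| = 0.553 (-5.1 dB), φ = 56.4°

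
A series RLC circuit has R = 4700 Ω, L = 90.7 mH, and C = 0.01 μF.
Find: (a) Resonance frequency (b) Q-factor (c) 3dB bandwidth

Step 1 — Resonance: ω₀ = 1/√(LC) = 1/√(0.0907·1e-08) = 3.32e+04 rad/s.
Step 2 — f₀ = ω₀/(2π) = 5285 Hz.
Step 3 — Series Q: Q = ω₀L/R = 3.32e+04·0.0907/4700 = 0.6408.
Step 4 — Bandwidth: Δω = ω₀/Q = 5.182e+04 rad/s; BW = Δω/(2π) = 8247 Hz.

(a) f₀ = 5285 Hz  (b) Q = 0.6408  (c) BW = 8247 Hz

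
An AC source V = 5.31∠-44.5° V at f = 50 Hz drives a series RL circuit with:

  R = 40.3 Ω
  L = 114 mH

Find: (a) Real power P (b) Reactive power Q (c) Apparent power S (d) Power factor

Step 1 — Angular frequency: ω = 2π·f = 2π·50 = 314.2 rad/s.
Step 2 — Component impedances:
  R: Z = R = 40.3 Ω
  L: Z = jωL = j·314.2·0.114 = 0 + j35.81 Ω
Step 3 — Series combination: Z_total = R + L = 40.3 + j35.81 Ω = 53.91∠41.6° Ω.
Step 4 — Source phasor: V = 5.31∠-44.5° V = 3.787 - j3.722 V.
Step 5 — Current: I = V / Z = 0.006652 - j0.09826 A = 0.09849∠-86.1° A.
Step 6 — Complex power: S = V·I* = 0.3909 + j0.3474 VA.
Step 7 — Real power: P = Re(S) = 0.3909 W.
Step 8 — Reactive power: Q = Im(S) = 0.3474 VAR.
Step 9 — Apparent power: |S| = 0.523 VA.
Step 10 — Power factor: PF = P/|S| = 0.7475 (lagging).

(a) P = 0.3909 W  (b) Q = 0.3474 VAR  (c) S = 0.523 VA  (d) PF = 0.7475 (lagging)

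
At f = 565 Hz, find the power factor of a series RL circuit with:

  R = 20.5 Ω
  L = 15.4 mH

Step 1 — Angular frequency: ω = 2π·f = 2π·565 = 3550 rad/s.
Step 2 — Component impedances:
  R: Z = R = 20.5 Ω
  L: Z = jωL = j·3550·0.0154 = 0 + j54.67 Ω
Step 3 — Series combination: Z_total = R + L = 20.5 + j54.67 Ω = 58.39∠69.4° Ω.
Step 4 — Power factor: PF = cos(φ) = Re(Z)/|Z| = 20.5/58.39 = 0.3511.
Step 5 — Type: Im(Z) = 54.67 ⇒ lagging (phase φ = 69.4°).

PF = 0.3511 (lagging, φ = 69.4°)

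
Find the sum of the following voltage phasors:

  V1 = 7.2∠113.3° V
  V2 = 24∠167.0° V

Step 1 — Convert each phasor to rectangular form:
  V1 = 7.2·(cos(113.3°) + j·sin(113.3°)) = -2.848 + j6.613 V
  V2 = 24·(cos(167.0°) + j·sin(167.0°)) = -23.38 + j5.399 V
Step 2 — Sum components: V_total = -26.23 + j12.01 V.
Step 3 — Convert to polar: |V_total| = 28.85 V, ∠V_total = 155.4°.

V_total = 28.85∠155.4° V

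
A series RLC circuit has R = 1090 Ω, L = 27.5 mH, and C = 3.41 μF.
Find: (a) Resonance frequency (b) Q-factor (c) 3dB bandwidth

Step 1 — Resonance: ω₀ = 1/√(LC) = 1/√(0.0275·3.41e-06) = 3266 rad/s.
Step 2 — f₀ = ω₀/(2π) = 519.7 Hz.
Step 3 — Series Q: Q = ω₀L/R = 3266·0.0275/1090 = 0.08239.
Step 4 — Bandwidth: Δω = ω₀/Q = 3.964e+04 rad/s; BW = Δω/(2π) = 6308 Hz.

(a) f₀ = 519.7 Hz  (b) Q = 0.08239  (c) BW = 6308 Hz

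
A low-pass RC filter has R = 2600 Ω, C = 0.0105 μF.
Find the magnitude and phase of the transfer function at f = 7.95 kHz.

Step 1 — Angular frequency: ω = 2π·7950 = 4.995e+04 rad/s.
Step 2 — Transfer function: H(jω) = 1/(1 + jωRC).
Step 3 — Denominator: 1 + jωRC = 1 + j·4.995e+04·2600·1.05e-08 = 1 + j1.364.
Step 4 — H = 0.3497 - j0.4769.
Step 5 — Magnitude: |H| = 0.5914 (-4.6 dB); phase: φ = -53.7°.

|H| = 0.5914 (-4.6 dB), φ = -53.7°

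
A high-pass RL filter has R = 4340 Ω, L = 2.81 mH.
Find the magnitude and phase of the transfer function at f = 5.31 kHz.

Step 1 — Angular frequency: ω = 2π·5310 = 3.336e+04 rad/s.
Step 2 — Transfer function: H(jω) = jωL/(R + jωL).
Step 3 — Numerator jωL = j·93.75; denominator R + jωL = 4340 + j93.75.
Step 4 — H = 0.0004664 + j0.02159.
Step 5 — Magnitude: |H| = 0.0216 (-33.3 dB); phase: φ = 88.8°.

|H| = 0.0216 (-33.3 dB), φ = 88.8°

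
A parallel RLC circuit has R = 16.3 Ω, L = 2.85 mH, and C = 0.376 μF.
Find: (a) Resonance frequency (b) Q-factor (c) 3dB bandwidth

Step 1 — Resonance: ω₀ = 1/√(LC) = 1/√(0.00285·3.76e-07) = 3.055e+04 rad/s.
Step 2 — f₀ = ω₀/(2π) = 4862 Hz.
Step 3 — Parallel Q: Q = R/(ω₀L) = 16.3/(3.055e+04·0.00285) = 0.1872.
Step 4 — Bandwidth: Δω = ω₀/Q = 1.632e+05 rad/s; BW = Δω/(2π) = 2.597e+04 Hz.

(a) f₀ = 4862 Hz  (b) Q = 0.1872  (c) BW = 2.597e+04 Hz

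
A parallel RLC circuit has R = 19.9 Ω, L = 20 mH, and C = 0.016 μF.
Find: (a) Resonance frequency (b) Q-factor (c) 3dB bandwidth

Step 1 — Resonance: ω₀ = 1/√(LC) = 1/√(0.02·1.6e-08) = 5.59e+04 rad/s.
Step 2 — f₀ = ω₀/(2π) = 8897 Hz.
Step 3 — Parallel Q: Q = R/(ω₀L) = 19.9/(5.59e+04·0.02) = 0.0178.
Step 4 — Bandwidth: Δω = ω₀/Q = 3.141e+06 rad/s; BW = Δω/(2π) = 4.999e+05 Hz.

(a) f₀ = 8897 Hz  (b) Q = 0.0178  (c) BW = 4.999e+05 Hz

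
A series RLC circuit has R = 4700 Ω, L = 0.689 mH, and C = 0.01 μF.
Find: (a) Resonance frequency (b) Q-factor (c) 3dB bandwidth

Step 1 — Resonance condition Im(Z)=0 gives ω₀ = 1/√(LC).
Step 2 — ω₀ = 1/√(0.000689·1e-08) = 3.81e+05 rad/s.
Step 3 — f₀ = ω₀/(2π) = 6.063e+04 Hz.
Step 4 — Series Q: Q = ω₀L/R = 3.81e+05·0.000689/4700 = 0.05585.
Step 5 — 3dB bandwidth: Δω = ω₀/Q = 6.821e+06 rad/s; BW = Δω/(2π) = 1.086e+06 Hz.

(a) f₀ = 6.063e+04 Hz  (b) Q = 0.05585  (c) BW = 1.086e+06 Hz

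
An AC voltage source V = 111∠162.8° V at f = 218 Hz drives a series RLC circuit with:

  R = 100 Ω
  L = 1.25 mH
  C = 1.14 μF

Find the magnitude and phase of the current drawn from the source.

Step 1 — Angular frequency: ω = 2π·f = 2π·218 = 1370 rad/s.
Step 2 — Component impedances:
  R: Z = R = 100 Ω
  L: Z = jωL = j·1370·0.00125 = 0 + j1.712 Ω
  C: Z = 1/(jωC) = -j/(ω·C) = 0 - j640.4 Ω
Step 3 — Series combination: Z_total = R + L + C = 100 - j638.7 Ω = 646.5∠-81.1° Ω.
Step 4 — Source phasor: V = 111∠162.8° V = -106 + j32.82 V.
Step 5 — Ohm's law: I = V / Z_total = (-106 + j32.82) / (100 - j638.7) = -0.07553 - j0.1542 A.
Step 6 — Convert to polar: |I| = 0.1717 A, ∠I = -116.1°.

I = 0.1717∠-116.1° A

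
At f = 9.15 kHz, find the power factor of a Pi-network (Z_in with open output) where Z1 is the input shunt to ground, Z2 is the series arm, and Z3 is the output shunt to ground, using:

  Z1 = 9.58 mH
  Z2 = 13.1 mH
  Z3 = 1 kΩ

Step 1 — Angular frequency: ω = 2π·f = 2π·9150 = 5.749e+04 rad/s.
Step 2 — Component impedances:
  Z1: Z = jωL = j·5.749e+04·0.00958 = 0 + j550.8 Ω
  Z2: Z = jωL = j·5.749e+04·0.0131 = 0 + j753.1 Ω
  Z3: Z = R = 1000 Ω
Step 3 — With open output, the series arm Z2 and the output shunt Z3 appear in series to ground: Z2 + Z3 = 1000 + j753.1 Ω.
Step 4 — Parallel with input shunt Z1: Z_in = Z1 || (Z2 + Z3) = 112.3 + j404.3 Ω = 419.6∠74.5° Ω.
Step 5 — Power factor: PF = cos(φ) = Re(Z)/|Z| = 112.34/419.6 = 0.2677.
Step 6 — Type: Im(Z) = 404.3 ⇒ lagging (phase φ = 74.5°).

PF = 0.2677 (lagging, φ = 74.5°)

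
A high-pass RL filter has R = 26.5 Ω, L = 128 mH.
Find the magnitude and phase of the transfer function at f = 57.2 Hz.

Step 1 — Angular frequency: ω = 2π·57.2 = 359.4 rad/s.
Step 2 — Transfer function: H(jω) = jωL/(R + jωL).
Step 3 — Numerator jωL = j·46; denominator R + jωL = 26.5 + j46.
Step 4 — H = 0.7508 + j0.4325.
Step 5 — Magnitude: |H| = 0.8665 (-1.2 dB); phase: φ = 29.9°.

|H| = 0.8665 (-1.2 dB), φ = 29.9°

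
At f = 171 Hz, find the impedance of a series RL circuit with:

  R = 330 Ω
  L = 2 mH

Step 1 — Angular frequency: ω = 2π·f = 2π·171 = 1074 rad/s.
Step 2 — Component impedances:
  R: Z = R = 330 Ω
  L: Z = jωL = j·1074·0.002 = 0 + j2.149 Ω
Step 3 — Series combination: Z_total = R + L = 330 + j2.149 Ω = 330∠0.4° Ω.

Z = 330 + j2.149 Ω = 330∠0.4° Ω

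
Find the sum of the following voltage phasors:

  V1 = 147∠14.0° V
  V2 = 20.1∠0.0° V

Step 1 — Convert each phasor to rectangular form:
  V1 = 147·(cos(14.0°) + j·sin(14.0°)) = 142.6 + j35.56 V
  V2 = 20.1·(cos(0.0°) + j·sin(0.0°)) = 20.1 V
Step 2 — Sum components: V_total = 162.7 + j35.56 V.
Step 3 — Convert to polar: |V_total| = 166.6 V, ∠V_total = 12.3°.

V_total = 166.6∠12.3° V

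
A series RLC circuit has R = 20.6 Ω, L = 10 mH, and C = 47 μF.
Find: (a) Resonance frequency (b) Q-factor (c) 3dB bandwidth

Step 1 — Resonance condition Im(Z)=0 gives ω₀ = 1/√(LC).
Step 2 — ω₀ = 1/√(0.01·4.7e-05) = 1459 rad/s.
Step 3 — f₀ = ω₀/(2π) = 232.2 Hz.
Step 4 — Series Q: Q = ω₀L/R = 1459·0.01/20.6 = 0.7081.
Step 5 — 3dB bandwidth: Δω = ω₀/Q = 2060 rad/s; BW = Δω/(2π) = 327.9 Hz.

(a) f₀ = 232.2 Hz  (b) Q = 0.7081  (c) BW = 327.9 Hz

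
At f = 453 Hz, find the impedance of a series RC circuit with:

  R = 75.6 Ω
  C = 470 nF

Step 1 — Angular frequency: ω = 2π·f = 2π·453 = 2846 rad/s.
Step 2 — Component impedances:
  R: Z = R = 75.6 Ω
  C: Z = 1/(jωC) = -j/(ω·C) = 0 - j747.5 Ω
Step 3 — Series combination: Z_total = R + C = 75.6 - j747.5 Ω = 751.3∠-84.2° Ω.

Z = 75.6 - j747.5 Ω = 751.3∠-84.2° Ω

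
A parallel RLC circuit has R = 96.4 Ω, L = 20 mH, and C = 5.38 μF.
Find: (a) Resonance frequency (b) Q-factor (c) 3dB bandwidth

Step 1 — Resonance: ω₀ = 1/√(LC) = 1/√(0.02·5.38e-06) = 3049 rad/s.
Step 2 — f₀ = ω₀/(2π) = 485.2 Hz.
Step 3 — Parallel Q: Q = R/(ω₀L) = 96.4/(3049·0.02) = 1.581.
Step 4 — Bandwidth: Δω = ω₀/Q = 1928 rad/s; BW = Δω/(2π) = 306.9 Hz.

(a) f₀ = 485.2 Hz  (b) Q = 1.581  (c) BW = 306.9 Hz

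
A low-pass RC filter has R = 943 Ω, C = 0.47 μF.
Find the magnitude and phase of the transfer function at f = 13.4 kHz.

Step 1 — Angular frequency: ω = 2π·1.34e+04 = 8.419e+04 rad/s.
Step 2 — Transfer function: H(jω) = 1/(1 + jωRC).
Step 3 — Denominator: 1 + jωRC = 1 + j·8.419e+04·943·4.7e-07 = 1 + j37.32.
Step 4 — H = 0.0007176 - j0.02678.
Step 5 — Magnitude: |H| = 0.02679 (-31.4 dB); phase: φ = -88.5°.

|H| = 0.02679 (-31.4 dB), φ = -88.5°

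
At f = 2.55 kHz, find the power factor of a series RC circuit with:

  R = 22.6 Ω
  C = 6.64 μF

Step 1 — Angular frequency: ω = 2π·f = 2π·2550 = 1.602e+04 rad/s.
Step 2 — Component impedances:
  R: Z = R = 22.6 Ω
  C: Z = 1/(jωC) = -j/(ω·C) = 0 - j9.4 Ω
Step 3 — Series combination: Z_total = R + C = 22.6 - j9.4 Ω = 24.48∠-22.6° Ω.
Step 4 — Power factor: PF = cos(φ) = Re(Z)/|Z| = 22.6/24.477 = 0.9233.
Step 5 — Type: Im(Z) = -9.4 ⇒ leading (phase φ = -22.6°).

PF = 0.9233 (leading, φ = -22.6°)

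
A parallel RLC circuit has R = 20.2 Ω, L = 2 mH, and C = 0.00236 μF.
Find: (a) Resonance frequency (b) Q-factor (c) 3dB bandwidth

Step 1 — Resonance: ω₀ = 1/√(LC) = 1/√(0.002·2.36e-09) = 4.603e+05 rad/s.
Step 2 — f₀ = ω₀/(2π) = 7.326e+04 Hz.
Step 3 — Parallel Q: Q = R/(ω₀L) = 20.2/(4.603e+05·0.002) = 0.02194.
Step 4 — Bandwidth: Δω = ω₀/Q = 2.098e+07 rad/s; BW = Δω/(2π) = 3.339e+06 Hz.

(a) f₀ = 7.326e+04 Hz  (b) Q = 0.02194  (c) BW = 3.339e+06 Hz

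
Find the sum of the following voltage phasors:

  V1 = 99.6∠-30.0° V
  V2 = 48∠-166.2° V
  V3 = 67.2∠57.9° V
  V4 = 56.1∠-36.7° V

Step 1 — Convert each phasor to rectangular form:
  V1 = 99.6·(cos(-30.0°) + j·sin(-30.0°)) = 86.26 - j49.8 V
  V2 = 48·(cos(-166.2°) + j·sin(-166.2°)) = -46.61 - j11.45 V
  V3 = 67.2·(cos(57.9°) + j·sin(57.9°)) = 35.71 + j56.93 V
  V4 = 56.1·(cos(-36.7°) + j·sin(-36.7°)) = 44.98 - j33.53 V
Step 2 — Sum components: V_total = 120.3 - j37.85 V.
Step 3 — Convert to polar: |V_total| = 126.1 V, ∠V_total = -17.5°.

V_total = 126.1∠-17.5° V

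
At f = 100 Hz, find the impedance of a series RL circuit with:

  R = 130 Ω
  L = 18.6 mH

Step 1 — Angular frequency: ω = 2π·f = 2π·100 = 628.3 rad/s.
Step 2 — Component impedances:
  R: Z = R = 130 Ω
  L: Z = jωL = j·628.3·0.0186 = 0 + j11.69 Ω
Step 3 — Series combination: Z_total = R + L = 130 + j11.69 Ω = 130.5∠5.1° Ω.

Z = 130 + j11.69 Ω = 130.5∠5.1° Ω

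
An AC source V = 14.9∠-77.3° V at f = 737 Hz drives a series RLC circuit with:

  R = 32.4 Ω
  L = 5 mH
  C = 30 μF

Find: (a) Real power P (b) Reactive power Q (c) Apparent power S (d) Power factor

Step 1 — Angular frequency: ω = 2π·f = 2π·737 = 4631 rad/s.
Step 2 — Component impedances:
  R: Z = R = 32.4 Ω
  L: Z = jωL = j·4631·0.005 = 0 + j23.15 Ω
  C: Z = 1/(jωC) = -j/(ω·C) = 0 - j7.198 Ω
Step 3 — Series combination: Z_total = R + L + C = 32.4 + j15.96 Ω = 36.12∠26.2° Ω.
Step 4 — Source phasor: V = 14.9∠-77.3° V = 3.276 - j14.54 V.
Step 5 — Current: I = V / Z = -0.09644 - j0.4011 A = 0.4126∠-103.5° A.
Step 6 — Complex power: S = V·I* = 5.515 + j2.716 VA.
Step 7 — Real power: P = Re(S) = 5.515 W.
Step 8 — Reactive power: Q = Im(S) = 2.716 VAR.
Step 9 — Apparent power: |S| = 6.147 VA.
Step 10 — Power factor: PF = P/|S| = 0.8971 (lagging).

(a) P = 5.515 W  (b) Q = 2.716 VAR  (c) S = 6.147 VA  (d) PF = 0.8971 (lagging)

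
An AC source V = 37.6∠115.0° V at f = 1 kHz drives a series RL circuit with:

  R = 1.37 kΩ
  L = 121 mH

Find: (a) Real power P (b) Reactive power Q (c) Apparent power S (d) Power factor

Step 1 — Angular frequency: ω = 2π·f = 2π·1000 = 6283 rad/s.
Step 2 — Component impedances:
  R: Z = R = 1370 Ω
  L: Z = jωL = j·6283·0.121 = 0 + j760.3 Ω
Step 3 — Series combination: Z_total = R + L = 1370 + j760.3 Ω = 1567∠29.0° Ω.
Step 4 — Source phasor: V = 37.6∠115.0° V = -15.89 + j34.08 V.
Step 5 — Current: I = V / Z = 0.001686 + j0.02394 A = 0.024∠86.0° A.
Step 6 — Complex power: S = V·I* = 0.789 + j0.4378 VA.
Step 7 — Real power: P = Re(S) = 0.789 W.
Step 8 — Reactive power: Q = Im(S) = 0.4378 VAR.
Step 9 — Apparent power: |S| = 0.9023 VA.
Step 10 — Power factor: PF = P/|S| = 0.8744 (lagging).

(a) P = 0.789 W  (b) Q = 0.4378 VAR  (c) S = 0.9023 VA  (d) PF = 0.8744 (lagging)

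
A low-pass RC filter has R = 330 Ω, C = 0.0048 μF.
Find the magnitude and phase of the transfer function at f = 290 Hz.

Step 1 — Angular frequency: ω = 2π·290 = 1822 rad/s.
Step 2 — Transfer function: H(jω) = 1/(1 + jωRC).
Step 3 — Denominator: 1 + jωRC = 1 + j·1822·330·4.8e-09 = 1 + j0.002886.
Step 4 — H = 1 - j0.002886.
Step 5 — Magnitude: |H| = 1 (-0.0 dB); phase: φ = -0.2°.

|H| = 1 (-0.0 dB), φ = -0.2°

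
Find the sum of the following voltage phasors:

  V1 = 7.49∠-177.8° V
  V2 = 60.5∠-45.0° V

Step 1 — Convert each phasor to rectangular form:
  V1 = 7.49·(cos(-177.8°) + j·sin(-177.8°)) = -7.484 - j0.2875 V
  V2 = 60.5·(cos(-45.0°) + j·sin(-45.0°)) = 42.78 - j42.78 V
Step 2 — Sum components: V_total = 35.3 - j43.07 V.
Step 3 — Convert to polar: |V_total| = 55.68 V, ∠V_total = -50.7°.

V_total = 55.68∠-50.7° V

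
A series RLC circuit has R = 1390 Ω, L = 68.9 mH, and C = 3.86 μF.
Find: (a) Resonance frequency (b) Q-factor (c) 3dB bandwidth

Step 1 — Resonance condition Im(Z)=0 gives ω₀ = 1/√(LC).
Step 2 — ω₀ = 1/√(0.0689·3.86e-06) = 1939 rad/s.
Step 3 — f₀ = ω₀/(2π) = 308.6 Hz.
Step 4 — Series Q: Q = ω₀L/R = 1939·0.0689/1390 = 0.09612.
Step 5 — 3dB bandwidth: Δω = ω₀/Q = 2.017e+04 rad/s; BW = Δω/(2π) = 3211 Hz.

(a) f₀ = 308.6 Hz  (b) Q = 0.09612  (c) BW = 3211 Hz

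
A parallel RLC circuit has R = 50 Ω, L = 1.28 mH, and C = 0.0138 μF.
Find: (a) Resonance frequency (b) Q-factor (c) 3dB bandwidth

Step 1 — Resonance: ω₀ = 1/√(LC) = 1/√(0.00128·1.38e-08) = 2.379e+05 rad/s.
Step 2 — f₀ = ω₀/(2π) = 3.787e+04 Hz.
Step 3 — Parallel Q: Q = R/(ω₀L) = 50/(2.379e+05·0.00128) = 0.1642.
Step 4 — Bandwidth: Δω = ω₀/Q = 1.449e+06 rad/s; BW = Δω/(2π) = 2.307e+05 Hz.

(a) f₀ = 3.787e+04 Hz  (b) Q = 0.1642  (c) BW = 2.307e+05 Hz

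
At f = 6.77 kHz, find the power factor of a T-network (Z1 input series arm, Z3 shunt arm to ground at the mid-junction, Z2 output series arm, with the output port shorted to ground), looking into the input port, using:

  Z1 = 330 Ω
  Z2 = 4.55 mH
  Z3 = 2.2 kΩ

Step 1 — Angular frequency: ω = 2π·f = 2π·6770 = 4.254e+04 rad/s.
Step 2 — Component impedances:
  Z1: Z = R = 330 Ω
  Z2: Z = jωL = j·4.254e+04·0.00455 = 0 + j193.5 Ω
  Z3: Z = R = 2200 Ω
Step 3 — With the output port shorted to ground, the output series arm Z2 runs from the junction to ground; the shunt arm Z3 also runs from the junction to ground. They appear in parallel: Z3 || Z2 = 16.9 + j192.1 Ω.
Step 4 — Series with input arm Z1: Z_in = Z1 + (Z3 || Z2) = 346.9 + j192.1 Ω = 396.5∠29.0° Ω.
Step 5 — Power factor: PF = cos(φ) = Re(Z)/|Z| = 346.9/396.5 = 0.8749.
Step 6 — Type: Im(Z) = 192.1 ⇒ lagging (phase φ = 29.0°).

PF = 0.8749 (lagging, φ = 29.0°)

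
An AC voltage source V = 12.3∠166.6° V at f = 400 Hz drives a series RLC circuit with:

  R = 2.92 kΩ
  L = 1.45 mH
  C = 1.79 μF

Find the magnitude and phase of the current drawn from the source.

Step 1 — Angular frequency: ω = 2π·f = 2π·400 = 2513 rad/s.
Step 2 — Component impedances:
  R: Z = R = 2920 Ω
  L: Z = jωL = j·2513·0.00145 = 0 + j3.644 Ω
  C: Z = 1/(jωC) = -j/(ω·C) = 0 - j222.3 Ω
Step 3 — Series combination: Z_total = R + L + C = 2920 - j218.6 Ω = 2928∠-4.3° Ω.
Step 4 — Source phasor: V = 12.3∠166.6° V = -11.97 + j2.85 V.
Step 5 — Ohm's law: I = V / Z_total = (-11.97 + j2.85) / (2920 - j218.6) = -0.004147 + j0.0006656 A.
Step 6 — Convert to polar: |I| = 0.004201 A, ∠I = 170.9°.

I = 0.004201∠170.9° A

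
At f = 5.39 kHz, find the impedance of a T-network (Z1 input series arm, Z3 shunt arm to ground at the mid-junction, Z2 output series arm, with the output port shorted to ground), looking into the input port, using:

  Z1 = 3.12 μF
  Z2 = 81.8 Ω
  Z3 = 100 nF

Step 1 — Angular frequency: ω = 2π·f = 2π·5390 = 3.387e+04 rad/s.
Step 2 — Component impedances:
  Z1: Z = 1/(jωC) = -j/(ω·C) = 0 - j9.464 Ω
  Z2: Z = R = 81.8 Ω
  Z3: Z = 1/(jωC) = -j/(ω·C) = 0 - j295.3 Ω
Step 3 — With the output port shorted to ground, the output series arm Z2 runs from the junction to ground; the shunt arm Z3 also runs from the junction to ground. They appear in parallel: Z3 || Z2 = 75.97 - j21.05 Ω.
Step 4 — Series with input arm Z1: Z_in = Z1 + (Z3 || Z2) = 75.97 - j30.51 Ω = 81.87∠-21.9° Ω.

Z = 75.97 - j30.51 Ω = 81.87∠-21.9° Ω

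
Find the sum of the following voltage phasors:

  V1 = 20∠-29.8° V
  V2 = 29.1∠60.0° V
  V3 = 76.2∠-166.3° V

Step 1 — Convert each phasor to rectangular form:
  V1 = 20·(cos(-29.8°) + j·sin(-29.8°)) = 17.36 - j9.939 V
  V2 = 29.1·(cos(60.0°) + j·sin(60.0°)) = 14.55 + j25.2 V
  V3 = 76.2·(cos(-166.3°) + j·sin(-166.3°)) = -74.03 - j18.05 V
Step 2 — Sum components: V_total = -42.13 - j2.785 V.
Step 3 — Convert to polar: |V_total| = 42.22 V, ∠V_total = -176.2°.

V_total = 42.22∠-176.2° V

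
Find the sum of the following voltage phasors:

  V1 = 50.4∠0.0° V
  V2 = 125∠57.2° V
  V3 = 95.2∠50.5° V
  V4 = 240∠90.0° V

Step 1 — Convert each phasor to rectangular form:
  V1 = 50.4·(cos(0.0°) + j·sin(0.0°)) = 50.4 V
  V2 = 125·(cos(57.2°) + j·sin(57.2°)) = 67.71 + j105.1 V
  V3 = 95.2·(cos(50.5°) + j·sin(50.5°)) = 60.55 + j73.46 V
  V4 = 240·(cos(90.0°) + j·sin(90.0°)) = 0 + j240 V
Step 2 — Sum components: V_total = 178.7 + j418.5 V.
Step 3 — Convert to polar: |V_total| = 455.1 V, ∠V_total = 66.9°.

V_total = 455.1∠66.9° V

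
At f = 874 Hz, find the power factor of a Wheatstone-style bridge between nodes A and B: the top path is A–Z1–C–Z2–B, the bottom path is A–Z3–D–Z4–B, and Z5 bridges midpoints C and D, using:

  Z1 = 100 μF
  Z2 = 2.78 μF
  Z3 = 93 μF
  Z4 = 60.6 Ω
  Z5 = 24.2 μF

Step 1 — Angular frequency: ω = 2π·f = 2π·874 = 5492 rad/s.
Step 2 — Component impedances:
  Z1: Z = 1/(jωC) = -j/(ω·C) = 0 - j1.821 Ω
  Z2: Z = 1/(jωC) = -j/(ω·C) = 0 - j65.5 Ω
  Z3: Z = 1/(jωC) = -j/(ω·C) = 0 - j1.958 Ω
  Z4: Z = R = 60.6 Ω
  Z5: Z = 1/(jωC) = -j/(ω·C) = 0 - j7.525 Ω
Step 3 — Bridge requires nodal analysis (the Z5 bridge couples midpoints C and D, so the two paths cannot be reduced to a simple series/parallel combination). Setting node B to ground and injecting 1 A at node A, the 3-node admittance system at A, C, D solves to V_A = Z_AB = 32.5 - j30.55 Ω = 44.61∠-43.2° Ω.
Step 4 — Power factor: PF = cos(φ) = Re(Z)/|Z| = 32.502/44.606 = 0.7286.
Step 5 — Type: Im(Z) = -30.55 ⇒ leading (phase φ = -43.2°).

PF = 0.7286 (leading, φ = -43.2°)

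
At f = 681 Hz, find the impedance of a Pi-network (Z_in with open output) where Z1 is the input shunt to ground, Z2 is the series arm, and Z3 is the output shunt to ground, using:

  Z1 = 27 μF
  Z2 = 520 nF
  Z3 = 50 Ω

Step 1 — Angular frequency: ω = 2π·f = 2π·681 = 4279 rad/s.
Step 2 — Component impedances:
  Z1: Z = 1/(jωC) = -j/(ω·C) = 0 - j8.656 Ω
  Z2: Z = 1/(jωC) = -j/(ω·C) = 0 - j449.4 Ω
  Z3: Z = R = 50 Ω
Step 3 — With open output, the series arm Z2 and the output shunt Z3 appear in series to ground: Z2 + Z3 = 50 - j449.4 Ω.
Step 4 — Parallel with input shunt Z1: Z_in = Z1 || (Z2 + Z3) = 0.01764 - j8.494 Ω = 8.494∠-89.9° Ω.

Z = 0.01764 - j8.494 Ω = 8.494∠-89.9° Ω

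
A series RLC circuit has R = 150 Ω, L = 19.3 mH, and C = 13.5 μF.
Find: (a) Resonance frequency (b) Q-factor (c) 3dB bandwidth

Step 1 — Resonance: ω₀ = 1/√(LC) = 1/√(0.0193·1.35e-05) = 1959 rad/s.
Step 2 — f₀ = ω₀/(2π) = 311.8 Hz.
Step 3 — Series Q: Q = ω₀L/R = 1959·0.0193/150 = 0.2521.
Step 4 — Bandwidth: Δω = ω₀/Q = 7772 rad/s; BW = Δω/(2π) = 1237 Hz.

(a) f₀ = 311.8 Hz  (b) Q = 0.2521  (c) BW = 1237 Hz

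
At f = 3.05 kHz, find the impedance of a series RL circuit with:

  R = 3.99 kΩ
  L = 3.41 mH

Step 1 — Angular frequency: ω = 2π·f = 2π·3050 = 1.916e+04 rad/s.
Step 2 — Component impedances:
  R: Z = R = 3990 Ω
  L: Z = jωL = j·1.916e+04·0.00341 = 0 + j65.35 Ω
Step 3 — Series combination: Z_total = R + L = 3990 + j65.35 Ω = 3991∠0.9° Ω.

Z = 3990 + j65.35 Ω = 3991∠0.9° Ω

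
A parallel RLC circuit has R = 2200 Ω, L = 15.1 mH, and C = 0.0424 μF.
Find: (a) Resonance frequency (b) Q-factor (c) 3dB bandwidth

Step 1 — Resonance: ω₀ = 1/√(LC) = 1/√(0.0151·4.24e-08) = 3.952e+04 rad/s.
Step 2 — f₀ = ω₀/(2π) = 6290 Hz.
Step 3 — Parallel Q: Q = R/(ω₀L) = 2200/(3.952e+04·0.0151) = 3.687.
Step 4 — Bandwidth: Δω = ω₀/Q = 1.072e+04 rad/s; BW = Δω/(2π) = 1706 Hz.

(a) f₀ = 6290 Hz  (b) Q = 3.687  (c) BW = 1706 Hz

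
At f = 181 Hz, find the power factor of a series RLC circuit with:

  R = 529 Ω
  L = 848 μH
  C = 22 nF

Step 1 — Angular frequency: ω = 2π·f = 2π·181 = 1137 rad/s.
Step 2 — Component impedances:
  R: Z = R = 529 Ω
  L: Z = jωL = j·1137·0.000848 = 0 + j0.9644 Ω
  C: Z = 1/(jωC) = -j/(ω·C) = 0 - j3.997e+04 Ω
Step 3 — Series combination: Z_total = R + L + C = 529 - j3.997e+04 Ω = 3.997e+04∠-89.2° Ω.
Step 4 — Power factor: PF = cos(φ) = Re(Z)/|Z| = 529/3.997e+04 = 0.01323.
Step 5 — Type: Im(Z) = -3.997e+04 ⇒ leading (phase φ = -89.2°).

PF = 0.01323 (leading, φ = -89.2°)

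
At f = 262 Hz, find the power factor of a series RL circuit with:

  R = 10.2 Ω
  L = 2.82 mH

Step 1 — Angular frequency: ω = 2π·f = 2π·262 = 1646 rad/s.
Step 2 — Component impedances:
  R: Z = R = 10.2 Ω
  L: Z = jωL = j·1646·0.00282 = 0 + j4.642 Ω
Step 3 — Series combination: Z_total = R + L = 10.2 + j4.642 Ω = 11.21∠24.5° Ω.
Step 4 — Power factor: PF = cos(φ) = Re(Z)/|Z| = 10.2/11.2067 = 0.9102.
Step 5 — Type: Im(Z) = 4.642 ⇒ lagging (phase φ = 24.5°).

PF = 0.9102 (lagging, φ = 24.5°)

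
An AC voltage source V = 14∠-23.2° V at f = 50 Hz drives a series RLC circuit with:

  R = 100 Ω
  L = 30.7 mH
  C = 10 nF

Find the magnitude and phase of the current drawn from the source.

Step 1 — Angular frequency: ω = 2π·f = 2π·50 = 314.2 rad/s.
Step 2 — Component impedances:
  R: Z = R = 100 Ω
  L: Z = jωL = j·314.2·0.0307 = 0 + j9.645 Ω
  C: Z = 1/(jωC) = -j/(ω·C) = 0 - j3.183e+05 Ω
Step 3 — Series combination: Z_total = R + L + C = 100 - j3.183e+05 Ω = 3.183e+05∠-90.0° Ω.
Step 4 — Source phasor: V = 14∠-23.2° V = 12.87 - j5.515 V.
Step 5 — Ohm's law: I = V / Z_total = (12.87 - j5.515) / (100 - j3.183e+05) = 1.734e-05 + j4.042e-05 A.
Step 6 — Convert to polar: |I| = 4.398e-05 A, ∠I = 66.8°.

I = 4.398e-05∠66.8° A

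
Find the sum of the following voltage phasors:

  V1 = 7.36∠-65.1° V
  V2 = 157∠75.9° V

Step 1 — Convert each phasor to rectangular form:
  V1 = 7.36·(cos(-65.1°) + j·sin(-65.1°)) = 3.099 - j6.676 V
  V2 = 157·(cos(75.9°) + j·sin(75.9°)) = 38.25 + j152.3 V
Step 2 — Sum components: V_total = 41.35 + j145.6 V.
Step 3 — Convert to polar: |V_total| = 151.4 V, ∠V_total = 74.1°.

V_total = 151.4∠74.1° V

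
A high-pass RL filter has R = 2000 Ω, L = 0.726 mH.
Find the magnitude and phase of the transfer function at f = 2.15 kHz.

Step 1 — Angular frequency: ω = 2π·2150 = 1.351e+04 rad/s.
Step 2 — Transfer function: H(jω) = jωL/(R + jωL).
Step 3 — Numerator jωL = j·9.807; denominator R + jωL = 2000 + j9.807.
Step 4 — H = 2.405e-05 + j0.004904.
Step 5 — Magnitude: |H| = 0.004904 (-46.2 dB); phase: φ = 89.7°.

|H| = 0.004904 (-46.2 dB), φ = 89.7°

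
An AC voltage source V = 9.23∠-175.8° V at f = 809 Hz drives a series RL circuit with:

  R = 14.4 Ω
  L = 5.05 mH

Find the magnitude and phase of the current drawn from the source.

Step 1 — Angular frequency: ω = 2π·f = 2π·809 = 5083 rad/s.
Step 2 — Component impedances:
  R: Z = R = 14.4 Ω
  L: Z = jωL = j·5083·0.00505 = 0 + j25.67 Ω
Step 3 — Series combination: Z_total = R + L = 14.4 + j25.67 Ω = 29.43∠60.7° Ω.
Step 4 — Source phasor: V = 9.23∠-175.8° V = -9.205 - j0.676 V.
Step 5 — Ohm's law: I = V / Z_total = (-9.205 - j0.676) / (14.4 + j25.67) = -0.173 + j0.2615 A.
Step 6 — Convert to polar: |I| = 0.3136 A, ∠I = 123.5°.

I = 0.3136∠123.5° A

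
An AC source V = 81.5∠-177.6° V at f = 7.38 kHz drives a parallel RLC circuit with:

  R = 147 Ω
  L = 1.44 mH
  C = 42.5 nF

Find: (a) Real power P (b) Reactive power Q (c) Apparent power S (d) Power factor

Step 1 — Angular frequency: ω = 2π·f = 2π·7380 = 4.637e+04 rad/s.
Step 2 — Component impedances:
  R: Z = R = 147 Ω
  L: Z = jωL = j·4.637e+04·0.00144 = 0 + j66.77 Ω
  C: Z = 1/(jωC) = -j/(ω·C) = 0 - j507.4 Ω
Step 3 — Parallel combination: 1/Z_total = 1/R + 1/L + 1/C; Z_total = 31.58 + j60.37 Ω = 68.13∠62.4° Ω.
Step 4 — Source phasor: V = 81.5∠-177.6° V = -81.43 - j3.413 V.
Step 5 — Current: I = V / Z = -0.5983 + j1.036 A = 1.196∠120.0° A.
Step 6 — Complex power: S = V·I* = 45.19 + j86.39 VA.
Step 7 — Real power: P = Re(S) = 45.19 W.
Step 8 — Reactive power: Q = Im(S) = 86.39 VAR.
Step 9 — Apparent power: |S| = 97.49 VA.
Step 10 — Power factor: PF = P/|S| = 0.4635 (lagging).

(a) P = 45.19 W  (b) Q = 86.39 VAR  (c) S = 97.49 VA  (d) PF = 0.4635 (lagging)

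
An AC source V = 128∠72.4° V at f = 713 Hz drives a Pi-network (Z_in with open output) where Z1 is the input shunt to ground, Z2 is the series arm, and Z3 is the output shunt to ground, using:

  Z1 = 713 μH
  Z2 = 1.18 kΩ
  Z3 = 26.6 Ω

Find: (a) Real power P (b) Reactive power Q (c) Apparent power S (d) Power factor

Step 1 — Angular frequency: ω = 2π·f = 2π·713 = 4480 rad/s.
Step 2 — Component impedances:
  Z1: Z = jωL = j·4480·0.000713 = 0 + j3.194 Ω
  Z2: Z = R = 1180 Ω
  Z3: Z = R = 26.6 Ω
Step 3 — With open output, the series arm Z2 and the output shunt Z3 appear in series to ground: Z2 + Z3 = 1207 Ω.
Step 4 — Parallel with input shunt Z1: Z_in = Z1 || (Z2 + Z3) = 0.008456 + j3.194 Ω = 3.194∠89.8° Ω.
Step 5 — Source phasor: V = 128∠72.4° V = 38.7 + j122 V.
Step 6 — Current: I = V / Z = 38.23 - j12.02 A = 40.07∠-17.4° A.
Step 7 — Complex power: S = V·I* = 13.58 + j5129 VA.
Step 8 — Real power: P = Re(S) = 13.58 W.
Step 9 — Reactive power: Q = Im(S) = 5129 VAR.
Step 10 — Apparent power: |S| = 5129 VA.
Step 11 — Power factor: PF = P/|S| = 0.002647 (lagging).

(a) P = 13.58 W  (b) Q = 5129 VAR  (c) S = 5129 VA  (d) PF = 0.002647 (lagging)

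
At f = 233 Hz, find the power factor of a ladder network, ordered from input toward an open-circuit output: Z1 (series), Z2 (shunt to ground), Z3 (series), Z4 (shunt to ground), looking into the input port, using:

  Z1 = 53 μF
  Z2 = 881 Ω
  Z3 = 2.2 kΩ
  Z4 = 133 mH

Step 1 — Angular frequency: ω = 2π·f = 2π·233 = 1464 rad/s.
Step 2 — Component impedances:
  Z1: Z = 1/(jωC) = -j/(ω·C) = 0 - j12.89 Ω
  Z2: Z = R = 881 Ω
  Z3: Z = R = 2200 Ω
  Z4: Z = jωL = j·1464·0.133 = 0 + j194.7 Ω
Step 3 — Ladder network (open output): work backward from the far end, alternating series and parallel combinations. Z_in = 630.1 + j2.969 Ω = 630.1∠0.3° Ω.
Step 4 — Power factor: PF = cos(φ) = Re(Z)/|Z| = 630.1/630.1 = 1.
Step 5 — Type: Im(Z) = 2.969 ⇒ lagging (phase φ = 0.3°).

PF = 1 (lagging, φ = 0.3°)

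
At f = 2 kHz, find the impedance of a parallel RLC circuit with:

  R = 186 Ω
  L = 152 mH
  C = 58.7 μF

Step 1 — Angular frequency: ω = 2π·f = 2π·2000 = 1.257e+04 rad/s.
Step 2 — Component impedances:
  R: Z = R = 186 Ω
  L: Z = jωL = j·1.257e+04·0.152 = 0 + j1910 Ω
  C: Z = 1/(jωC) = -j/(ω·C) = 0 - j1.356 Ω
Step 3 — Parallel combination: 1/Z_total = 1/R + 1/L + 1/C; Z_total = 0.009894 - j1.357 Ω = 1.357∠-89.6° Ω.

Z = 0.009894 - j1.357 Ω = 1.357∠-89.6° Ω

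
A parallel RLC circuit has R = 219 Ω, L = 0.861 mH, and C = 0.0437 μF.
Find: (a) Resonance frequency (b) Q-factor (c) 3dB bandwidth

Step 1 — Resonance: ω₀ = 1/√(LC) = 1/√(0.000861·4.37e-08) = 1.63e+05 rad/s.
Step 2 — f₀ = ω₀/(2π) = 2.595e+04 Hz.
Step 3 — Parallel Q: Q = R/(ω₀L) = 219/(1.63e+05·0.000861) = 1.56.
Step 4 — Bandwidth: Δω = ω₀/Q = 1.045e+05 rad/s; BW = Δω/(2π) = 1.663e+04 Hz.

(a) f₀ = 2.595e+04 Hz  (b) Q = 1.56  (c) BW = 1.663e+04 Hz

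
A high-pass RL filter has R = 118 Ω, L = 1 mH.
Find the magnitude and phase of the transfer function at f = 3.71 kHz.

Step 1 — Angular frequency: ω = 2π·3710 = 2.331e+04 rad/s.
Step 2 — Transfer function: H(jω) = jωL/(R + jωL).
Step 3 — Numerator jωL = j·23.31; denominator R + jωL = 118 + j23.31.
Step 4 — H = 0.03756 + j0.1901.
Step 5 — Magnitude: |H| = 0.1938 (-14.3 dB); phase: φ = 78.8°.

|H| = 0.1938 (-14.3 dB), φ = 78.8°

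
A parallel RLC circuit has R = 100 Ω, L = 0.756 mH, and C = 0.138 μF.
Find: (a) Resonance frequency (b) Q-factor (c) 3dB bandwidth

Step 1 — Resonance: ω₀ = 1/√(LC) = 1/√(0.000756·1.38e-07) = 9.79e+04 rad/s.
Step 2 — f₀ = ω₀/(2π) = 1.558e+04 Hz.
Step 3 — Parallel Q: Q = R/(ω₀L) = 100/(9.79e+04·0.000756) = 1.351.
Step 4 — Bandwidth: Δω = ω₀/Q = 7.246e+04 rad/s; BW = Δω/(2π) = 1.153e+04 Hz.

(a) f₀ = 1.558e+04 Hz  (b) Q = 1.351  (c) BW = 1.153e+04 Hz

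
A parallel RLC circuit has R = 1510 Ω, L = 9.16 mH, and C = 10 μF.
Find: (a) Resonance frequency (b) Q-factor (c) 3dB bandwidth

Step 1 — Resonance: ω₀ = 1/√(LC) = 1/√(0.00916·1e-05) = 3304 rad/s.
Step 2 — f₀ = ω₀/(2π) = 525.9 Hz.
Step 3 — Parallel Q: Q = R/(ω₀L) = 1510/(3304·0.00916) = 49.89.
Step 4 — Bandwidth: Δω = ω₀/Q = 66.23 rad/s; BW = Δω/(2π) = 10.54 Hz.

(a) f₀ = 525.9 Hz  (b) Q = 49.89  (c) BW = 10.54 Hz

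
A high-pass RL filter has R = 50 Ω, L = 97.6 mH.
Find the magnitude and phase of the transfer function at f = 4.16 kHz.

Step 1 — Angular frequency: ω = 2π·4160 = 2.614e+04 rad/s.
Step 2 — Transfer function: H(jω) = jωL/(R + jωL).
Step 3 — Numerator jωL = j·2551; denominator R + jωL = 50 + j2551.
Step 4 — H = 0.9996 + j0.01959.
Step 5 — Magnitude: |H| = 0.9998 (-0.0 dB); phase: φ = 1.1°.

|H| = 0.9998 (-0.0 dB), φ = 1.1°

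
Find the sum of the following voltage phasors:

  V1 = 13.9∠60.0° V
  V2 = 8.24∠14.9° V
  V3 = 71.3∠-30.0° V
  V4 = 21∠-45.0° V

Step 1 — Convert each phasor to rectangular form:
  V1 = 13.9·(cos(60.0°) + j·sin(60.0°)) = 6.95 + j12.04 V
  V2 = 8.24·(cos(14.9°) + j·sin(14.9°)) = 7.963 + j2.119 V
  V3 = 71.3·(cos(-30.0°) + j·sin(-30.0°)) = 61.75 - j35.65 V
  V4 = 21·(cos(-45.0°) + j·sin(-45.0°)) = 14.85 - j14.85 V
Step 2 — Sum components: V_total = 91.51 - j36.34 V.
Step 3 — Convert to polar: |V_total| = 98.46 V, ∠V_total = -21.7°.

V_total = 98.46∠-21.7° V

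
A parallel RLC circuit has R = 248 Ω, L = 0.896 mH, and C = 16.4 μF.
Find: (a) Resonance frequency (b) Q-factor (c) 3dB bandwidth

Step 1 — Resonance: ω₀ = 1/√(LC) = 1/√(0.000896·1.64e-05) = 8249 rad/s.
Step 2 — f₀ = ω₀/(2π) = 1313 Hz.
Step 3 — Parallel Q: Q = R/(ω₀L) = 248/(8249·0.000896) = 33.55.
Step 4 — Bandwidth: Δω = ω₀/Q = 245.9 rad/s; BW = Δω/(2π) = 39.13 Hz.

(a) f₀ = 1313 Hz  (b) Q = 33.55  (c) BW = 39.13 Hz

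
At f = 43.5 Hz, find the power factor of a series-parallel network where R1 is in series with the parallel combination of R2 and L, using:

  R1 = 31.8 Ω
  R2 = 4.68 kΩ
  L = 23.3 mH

Step 1 — Angular frequency: ω = 2π·f = 2π·43.5 = 273.3 rad/s.
Step 2 — Component impedances:
  R1: Z = R = 31.8 Ω
  R2: Z = R = 4680 Ω
  L: Z = jωL = j·273.3·0.0233 = 0 + j6.368 Ω
Step 3 — Parallel branch: R2 || L = 1/(1/R2 + 1/L) = 0.008666 + j6.368 Ω.
Step 4 — Series with R1: Z_total = R1 + (R2 || L) = 31.81 + j6.368 Ω = 32.44∠11.3° Ω.
Step 5 — Power factor: PF = cos(φ) = Re(Z)/|Z| = 31.809/32.44 = 0.9805.
Step 6 — Type: Im(Z) = 6.368 ⇒ lagging (phase φ = 11.3°).

PF = 0.9805 (lagging, φ = 11.3°)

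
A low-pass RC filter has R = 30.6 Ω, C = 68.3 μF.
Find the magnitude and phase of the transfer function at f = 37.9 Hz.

Step 1 — Angular frequency: ω = 2π·37.9 = 238.1 rad/s.
Step 2 — Transfer function: H(jω) = 1/(1 + jωRC).
Step 3 — Denominator: 1 + jωRC = 1 + j·238.1·30.6·6.83e-05 = 1 + j0.4977.
Step 4 — H = 0.8015 - j0.3989.
Step 5 — Magnitude: |H| = 0.8953 (-1.0 dB); phase: φ = -26.5°.

|H| = 0.8953 (-1.0 dB), φ = -26.5°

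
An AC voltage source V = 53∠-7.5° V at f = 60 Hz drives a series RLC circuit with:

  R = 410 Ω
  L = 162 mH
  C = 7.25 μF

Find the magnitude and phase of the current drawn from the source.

Step 1 — Angular frequency: ω = 2π·f = 2π·60 = 377 rad/s.
Step 2 — Component impedances:
  R: Z = R = 410 Ω
  L: Z = jωL = j·377·0.162 = 0 + j61.07 Ω
  C: Z = 1/(jωC) = -j/(ω·C) = 0 - j365.9 Ω
Step 3 — Series combination: Z_total = R + L + C = 410 - j304.8 Ω = 510.9∠-36.6° Ω.
Step 4 — Source phasor: V = 53∠-7.5° V = 52.55 - j6.918 V.
Step 5 — Ohm's law: I = V / Z_total = (52.55 - j6.918) / (410 - j304.8) = 0.09062 + j0.0505 A.
Step 6 — Convert to polar: |I| = 0.1037 A, ∠I = 29.1°.

I = 0.1037∠29.1° A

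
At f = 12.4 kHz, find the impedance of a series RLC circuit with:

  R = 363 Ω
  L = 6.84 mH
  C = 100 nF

Step 1 — Angular frequency: ω = 2π·f = 2π·1.24e+04 = 7.791e+04 rad/s.
Step 2 — Component impedances:
  R: Z = R = 363 Ω
  L: Z = jωL = j·7.791e+04·0.00684 = 0 + j532.9 Ω
  C: Z = 1/(jωC) = -j/(ω·C) = 0 - j128.4 Ω
Step 3 — Series combination: Z_total = R + L + C = 363 + j404.6 Ω = 543.5∠48.1° Ω.

Z = 363 + j404.6 Ω = 543.5∠48.1° Ω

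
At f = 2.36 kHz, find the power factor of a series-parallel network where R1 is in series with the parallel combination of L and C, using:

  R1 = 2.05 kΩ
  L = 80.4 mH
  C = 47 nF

Step 1 — Angular frequency: ω = 2π·f = 2π·2360 = 1.483e+04 rad/s.
Step 2 — Component impedances:
  R1: Z = R = 2050 Ω
  L: Z = jωL = j·1.483e+04·0.0804 = 0 + j1192 Ω
  C: Z = 1/(jωC) = -j/(ω·C) = 0 - j1435 Ω
Step 3 — Parallel branch: L || C = 1/(1/L + 1/C) = 0 + j7049 Ω.
Step 4 — Series with R1: Z_total = R1 + (L || C) = 2050 + j7049 Ω = 7341∠73.8° Ω.
Step 5 — Power factor: PF = cos(φ) = Re(Z)/|Z| = 2050/7341.4 = 0.2792.
Step 6 — Type: Im(Z) = 7049 ⇒ lagging (phase φ = 73.8°).

PF = 0.2792 (lagging, φ = 73.8°)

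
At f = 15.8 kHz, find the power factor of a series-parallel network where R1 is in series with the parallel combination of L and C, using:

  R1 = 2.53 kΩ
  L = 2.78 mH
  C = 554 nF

Step 1 — Angular frequency: ω = 2π·f = 2π·1.58e+04 = 9.927e+04 rad/s.
Step 2 — Component impedances:
  R1: Z = R = 2530 Ω
  L: Z = jωL = j·9.927e+04·0.00278 = 0 + j276 Ω
  C: Z = 1/(jωC) = -j/(ω·C) = 0 - j18.18 Ω
Step 3 — Parallel branch: L || C = 1/(1/L + 1/C) = 0 - j19.46 Ω.
Step 4 — Series with R1: Z_total = R1 + (L || C) = 2530 - j19.46 Ω = 2530∠-0.4° Ω.
Step 5 — Power factor: PF = cos(φ) = Re(Z)/|Z| = 2530/2530 = 1.
Step 6 — Type: Im(Z) = -19.46 ⇒ leading (phase φ = -0.4°).

PF = 1 (leading, φ = -0.4°)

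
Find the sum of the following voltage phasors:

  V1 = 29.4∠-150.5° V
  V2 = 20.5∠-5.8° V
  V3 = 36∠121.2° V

Step 1 — Convert each phasor to rectangular form:
  V1 = 29.4·(cos(-150.5°) + j·sin(-150.5°)) = -25.59 - j14.48 V
  V2 = 20.5·(cos(-5.8°) + j·sin(-5.8°)) = 20.4 - j2.072 V
  V3 = 36·(cos(121.2°) + j·sin(121.2°)) = -18.65 + j30.79 V
Step 2 — Sum components: V_total = -23.84 + j14.24 V.
Step 3 — Convert to polar: |V_total| = 27.77 V, ∠V_total = 149.1°.

V_total = 27.77∠149.1° V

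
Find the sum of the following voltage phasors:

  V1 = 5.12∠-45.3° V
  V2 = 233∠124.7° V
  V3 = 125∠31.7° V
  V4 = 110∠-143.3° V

Step 1 — Convert each phasor to rectangular form:
  V1 = 5.12·(cos(-45.3°) + j·sin(-45.3°)) = 3.601 - j3.639 V
  V2 = 233·(cos(124.7°) + j·sin(124.7°)) = -132.6 + j191.6 V
  V3 = 125·(cos(31.7°) + j·sin(31.7°)) = 106.4 + j65.68 V
  V4 = 110·(cos(-143.3°) + j·sin(-143.3°)) = -88.2 - j65.74 V
Step 2 — Sum components: V_total = -110.9 + j187.9 V.
Step 3 — Convert to polar: |V_total| = 218.1 V, ∠V_total = 120.6°.

V_total = 218.1∠120.6° V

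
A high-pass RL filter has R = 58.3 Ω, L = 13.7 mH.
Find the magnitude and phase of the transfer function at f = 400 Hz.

Step 1 — Angular frequency: ω = 2π·400 = 2513 rad/s.
Step 2 — Transfer function: H(jω) = jωL/(R + jωL).
Step 3 — Numerator jωL = j·34.43; denominator R + jωL = 58.3 + j34.43.
Step 4 — H = 0.2586 + j0.4379.
Step 5 — Magnitude: |H| = 0.5085 (-5.9 dB); phase: φ = 59.4°.

|H| = 0.5085 (-5.9 dB), φ = 59.4°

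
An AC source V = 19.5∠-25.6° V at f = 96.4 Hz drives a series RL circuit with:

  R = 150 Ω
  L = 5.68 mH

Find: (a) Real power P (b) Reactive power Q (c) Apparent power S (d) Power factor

Step 1 — Angular frequency: ω = 2π·f = 2π·96.4 = 605.7 rad/s.
Step 2 — Component impedances:
  R: Z = R = 150 Ω
  L: Z = jωL = j·605.7·0.00568 = 0 + j3.44 Ω
Step 3 — Series combination: Z_total = R + L = 150 + j3.44 Ω = 150∠1.3° Ω.
Step 4 — Source phasor: V = 19.5∠-25.6° V = 17.59 - j8.426 V.
Step 5 — Current: I = V / Z = 0.1159 - j0.05883 A = 0.13∠-26.9° A.
Step 6 — Complex power: S = V·I* = 2.534 + j0.05811 VA.
Step 7 — Real power: P = Re(S) = 2.534 W.
Step 8 — Reactive power: Q = Im(S) = 0.05811 VAR.
Step 9 — Apparent power: |S| = 2.534 VA.
Step 10 — Power factor: PF = P/|S| = 0.9997 (lagging).

(a) P = 2.534 W  (b) Q = 0.05811 VAR  (c) S = 2.534 VA  (d) PF = 0.9997 (lagging)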